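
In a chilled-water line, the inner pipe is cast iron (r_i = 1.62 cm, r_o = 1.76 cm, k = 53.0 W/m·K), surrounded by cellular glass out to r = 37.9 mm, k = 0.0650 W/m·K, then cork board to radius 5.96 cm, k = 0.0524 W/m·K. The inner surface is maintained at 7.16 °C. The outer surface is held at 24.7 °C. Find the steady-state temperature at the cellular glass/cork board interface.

Series thermal resistances, inner to outer:
  R'_cast iron = ln(0.0176/0.0162)/(2πk) = 0.08289/(2π·53.0) = 2.489×10^-4 m·K/W
  R'_cellular glass = ln(0.0379/0.0176)/(2πk) = 0.7671/(2π·0.0650) = 1.878 m·K/W
  R'_cork board = ln(0.0596/0.0379)/(2πk) = 0.4527/(2π·0.0524) = 1.375 m·K/W
ΣR = 2.489×10^-4 + 1.878 + 1.375 = 3.253 m·K/W
Q' = ΔT/ΣR = (7.16 °C − 24.7 °C)/3.253 = -5.392 W/m
From the inner boundary to the cellular glass/cork board interface, ΣR_partial = 1.878 m·K/W.
T_interface = T_in − Q'·ΣR_partial = 7.16 °C − (-5.392)(1.878) = 17.3 °C

T = 17.3 °C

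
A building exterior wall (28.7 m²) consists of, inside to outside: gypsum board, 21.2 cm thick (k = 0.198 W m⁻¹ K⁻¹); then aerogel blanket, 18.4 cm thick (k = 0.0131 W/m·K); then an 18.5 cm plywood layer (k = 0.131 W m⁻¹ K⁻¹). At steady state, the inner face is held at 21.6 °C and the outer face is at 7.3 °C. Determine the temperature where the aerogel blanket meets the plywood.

T = 8.52 °C

Treat each layer as a resistance in series:
  R_gypsum board = L/(kA) = 0.212/(0.198·28.7) = 0.03731 K/W
  R_aerogel blanket = L/(kA) = 0.184/(0.0131·28.7) = 0.4894 K/W
  R_plywood = L/(kA) = 0.185/(0.131·28.7) = 0.04921 K/W
ΣR = 0.03731 + 0.4894 + 0.04921 = 0.5759 K/W
Q = ΔT/ΣR = (21.6 °C − 7.3 °C)/0.5759 = 24.83 W
From the inner boundary to the aerogel blanket/plywood interface, ΣR_partial = 0.5267 K/W.
T_interface = T_in − Q·ΣR_partial = 21.6 °C − (24.83)(0.5267) = 8.52 °C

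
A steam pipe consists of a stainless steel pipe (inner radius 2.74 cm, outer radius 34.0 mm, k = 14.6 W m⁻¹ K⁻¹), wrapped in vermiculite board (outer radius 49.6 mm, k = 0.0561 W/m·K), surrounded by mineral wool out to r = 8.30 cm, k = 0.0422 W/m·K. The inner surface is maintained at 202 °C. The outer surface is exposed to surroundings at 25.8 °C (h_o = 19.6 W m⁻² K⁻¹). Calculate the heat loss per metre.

Resistance network (inner→outer):
  R'_stainless steel = ln(0.0340/0.0274)/(2πk) = 0.2158/(2π·14.6) = 0.002353 m·K/W
  R'_vermiculite board = ln(0.0496/0.0340)/(2πk) = 0.3776/(2π·0.0561) = 1.071 m·K/W
  R'_mineral wool = ln(0.0830/0.0496)/(2πk) = 0.5148/(2π·0.0422) = 1.942 m·K/W
  R'_conv,out = 1/(2πr h) = 1/(2π·0.0830·19.6) = 0.09783 m·K/W
ΣR = 0.002353 + 1.071 + 1.942 + 0.09783 = 3.113 m·K/W
Q' = ΔT/ΣR = (202 °C − 25.8 °C)/3.113 = 56.6 W/m

Q' = 56.6 W/m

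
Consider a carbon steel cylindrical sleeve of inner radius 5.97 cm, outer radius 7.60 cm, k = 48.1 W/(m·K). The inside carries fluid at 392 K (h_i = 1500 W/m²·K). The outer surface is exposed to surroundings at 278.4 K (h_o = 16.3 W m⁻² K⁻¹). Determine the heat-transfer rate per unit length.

Q' = 867 W/m

Series thermal resistances, inner to outer:
  R'_conv,in = 1/(2πr h) = 1/(2π·0.0597·1500) = 0.001777 m·K/W
  R'_carbon steel = ln(0.0760/0.0597)/(2πk) = 0.2414/(2π·48.1) = 7.988×10^-4 m·K/W
  R'_conv,out = 1/(2πr h) = 1/(2π·0.0760·16.3) = 0.1285 m·K/W
ΣR = 0.001777 + 7.988×10^-4 + 0.1285 = 0.1311 m·K/W
Q' = ΔT/ΣR = (392 K − 278.4 K)/0.1311 = 867 W/m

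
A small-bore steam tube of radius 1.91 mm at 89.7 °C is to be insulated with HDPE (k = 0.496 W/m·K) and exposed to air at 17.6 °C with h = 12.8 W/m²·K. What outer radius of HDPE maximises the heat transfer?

For a cylinder, r_cr = k_ins/h = 0.496/12.8 = 0.0387 m = 3.88 cm

r_cr = 3.88 cm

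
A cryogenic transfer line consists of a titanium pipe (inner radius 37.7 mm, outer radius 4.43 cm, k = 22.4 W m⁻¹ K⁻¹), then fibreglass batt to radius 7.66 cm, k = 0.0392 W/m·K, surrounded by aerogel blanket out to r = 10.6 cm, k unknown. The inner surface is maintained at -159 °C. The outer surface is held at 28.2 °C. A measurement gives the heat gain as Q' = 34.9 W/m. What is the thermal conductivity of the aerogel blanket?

ΣR = ΔT/Q' = |-159 − 28.2|/34.9 = 5.364 m·K/W
Known resistances:
  R'_titanium = ln(0.0443/0.0377)/(2πk) = 0.1613/(2π·22.4) = 0.001146 m·K/W
  R'_fibreglass batt = ln(0.0766/0.0443)/(2πk) = 0.5476/(2π·0.0392) = 2.223 m·K/W
R_aerogel blanket = ΣR − ΣR_known = 5.364 − 2.224 = 3.140 m·K/W
ln(r₂/r₁)/(2πk) = 3.140 ⇒ k = 0.3248/(2π·3.140) = 0.0165 W/m·K

k = 0.0165 W/m·K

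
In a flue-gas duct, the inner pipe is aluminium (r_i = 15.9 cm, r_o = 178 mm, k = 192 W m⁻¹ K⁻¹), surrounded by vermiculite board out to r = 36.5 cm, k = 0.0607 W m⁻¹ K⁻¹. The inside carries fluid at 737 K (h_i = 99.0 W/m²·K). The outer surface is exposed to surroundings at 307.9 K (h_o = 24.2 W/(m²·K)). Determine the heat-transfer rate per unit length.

Resistance network (inner→outer):
  R'_conv,in = 1/(2πr h) = 1/(2π·0.159·99.0) = 0.01011 m·K/W
  R'_aluminium = ln(0.178/0.159)/(2πk) = 0.1129/(2π·192) = 9.357×10^-5 m·K/W
  R'_vermiculite board = ln(0.365/0.178)/(2πk) = 0.7181/(2π·0.0607) = 1.883 m·K/W
  R'_conv,out = 1/(2πr h) = 1/(2π·0.365·24.2) = 0.01802 m·K/W
ΣR = 0.01011 + 9.357×10^-5 + 1.883 + 0.01802 = 1.911 m·K/W
Q' = ΔT/ΣR = (737 K − 307.9 K)/1.911 = 225 W/m

Q' = 225 W/m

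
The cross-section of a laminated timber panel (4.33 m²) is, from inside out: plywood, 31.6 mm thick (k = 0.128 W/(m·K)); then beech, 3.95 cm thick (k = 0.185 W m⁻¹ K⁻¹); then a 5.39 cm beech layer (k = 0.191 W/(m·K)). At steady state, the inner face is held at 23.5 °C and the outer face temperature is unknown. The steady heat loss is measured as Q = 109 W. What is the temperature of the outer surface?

Series resistances:
  R_plywood = L/(kA) = 0.0316/(0.128·4.33) = 0.05702 K/W
  R_beech = L/(kA) = 0.0395/(0.185·4.33) = 0.04931 K/W
  R_beech = L/(kA) = 0.0539/(0.191·4.33) = 0.06517 K/W
ΣR = 0.1715 K/W
ΔT = Q·ΣR = 109 × 0.1715 = 18.69 K
Heat flows outward, so T_out = T_in − ΔT = 23.5 − 18.69 = 4.81 °C

T_out = 4.81 °C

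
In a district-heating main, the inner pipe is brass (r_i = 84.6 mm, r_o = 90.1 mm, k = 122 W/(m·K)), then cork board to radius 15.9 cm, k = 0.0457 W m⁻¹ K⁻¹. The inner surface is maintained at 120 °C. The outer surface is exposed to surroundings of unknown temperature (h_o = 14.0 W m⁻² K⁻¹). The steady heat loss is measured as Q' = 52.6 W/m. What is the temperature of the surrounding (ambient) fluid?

Series resistances:
  R'_brass = ln(0.0901/0.0846)/(2πk) = 0.06299/(2π·122) = 8.217×10^-5 m·K/W
  R'_cork board = ln(0.159/0.0901)/(2πk) = 0.5680/(2π·0.0457) = 1.978 m·K/W
  R'_conv,out = 1/(2πr h) = 1/(2π·0.159·14.0) = 0.07150 m·K/W
ΣR = 2.050 m·K/W
ΔT = Q'·ΣR = 52.6 × 2.050 = 107.8 K
Heat flows outward, so T_out = T_in − ΔT = 120 − 107.8 = 12.2 °C

T_out = 12.2 °C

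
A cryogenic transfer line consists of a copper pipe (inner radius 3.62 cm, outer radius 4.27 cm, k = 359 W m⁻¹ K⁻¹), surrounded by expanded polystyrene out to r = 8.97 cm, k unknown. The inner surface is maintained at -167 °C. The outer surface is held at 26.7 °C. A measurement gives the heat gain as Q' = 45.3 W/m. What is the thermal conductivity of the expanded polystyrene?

ΣR = ΔT/Q' = |-167 − 26.7|/45.3 = 4.276 m·K/W
Known resistances:
  R'_copper = ln(0.0427/0.0362)/(2πk) = 0.1651/(2π·359) = 7.321×10^-5 m·K/W
R_expanded polystyrene = ΣR − ΣR_known = 4.276 − 7.321×10^-5 = 4.276 m·K/W
ln(r₂/r₁)/(2πk) = 4.276 ⇒ k = 0.7423/(2π·4.276) = 0.0276 W/m·K

k = 0.0276 W/m·K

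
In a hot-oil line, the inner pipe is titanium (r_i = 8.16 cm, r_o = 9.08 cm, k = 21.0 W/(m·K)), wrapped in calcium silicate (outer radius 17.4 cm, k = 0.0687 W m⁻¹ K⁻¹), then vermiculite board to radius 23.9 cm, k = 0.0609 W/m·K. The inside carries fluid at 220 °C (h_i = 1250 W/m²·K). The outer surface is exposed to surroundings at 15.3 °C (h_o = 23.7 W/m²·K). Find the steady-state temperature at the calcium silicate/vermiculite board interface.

T = 89.5 °C

Resistance network (inner→outer):
  R'_conv,in = 1/(2πr h) = 1/(2π·0.0816·1250) = 0.001560 m·K/W
  R'_titanium = ln(0.0908/0.0816)/(2πk) = 0.1068/(2π·21.0) = 8.096×10^-4 m·K/W
  R'_calcium silicate = ln(0.174/0.0908)/(2πk) = 0.6504/(2π·0.0687) = 1.507 m·K/W
  R'_vermiculite board = ln(0.239/0.174)/(2πk) = 0.3174/(2π·0.0609) = 0.8295 m·K/W
  R'_conv,out = 1/(2πr h) = 1/(2π·0.239·23.7) = 0.02810 m·K/W
ΣR = 0.001560 + 8.096×10^-4 + 1.507 + 0.8295 + 0.02810 = 2.367 m·K/W
Q' = ΔT/ΣR = (220 °C − 15.3 °C)/2.367 = 86.48 W/m
From the inner boundary to the calcium silicate/vermiculite board interface, ΣR_partial = 1.509 m·K/W.
T_interface = T_in − Q'·ΣR_partial = 220 °C − (86.48)(1.509) = 89.5 °C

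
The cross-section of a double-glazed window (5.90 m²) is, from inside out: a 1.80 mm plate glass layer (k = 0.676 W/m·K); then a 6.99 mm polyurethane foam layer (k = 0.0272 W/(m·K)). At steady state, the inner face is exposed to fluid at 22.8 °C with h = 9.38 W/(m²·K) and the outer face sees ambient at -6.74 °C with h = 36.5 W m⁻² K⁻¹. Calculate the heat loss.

Series thermal resistances, inner to outer:
  R_conv,in = 1/(hA) = 1/(9.38·5.90) = 0.01807 K/W
  R_plate glass = L/(kA) = 0.00180/(0.676·5.90) = 4.513×10^-4 K/W
  R_polyurethane foam = L/(kA) = 0.00699/(0.0272·5.90) = 0.04356 K/W
  R_conv,out = 1/(hA) = 1/(36.5·5.90) = 0.004644 K/W
ΣR = 0.01807 + 4.513×10^-4 + 0.04356 + 0.004644 = 0.06673 K/W
Q = ΔT/ΣR = (22.8 °C − -6.74 °C)/0.06673 = 443 W

Q = 443 W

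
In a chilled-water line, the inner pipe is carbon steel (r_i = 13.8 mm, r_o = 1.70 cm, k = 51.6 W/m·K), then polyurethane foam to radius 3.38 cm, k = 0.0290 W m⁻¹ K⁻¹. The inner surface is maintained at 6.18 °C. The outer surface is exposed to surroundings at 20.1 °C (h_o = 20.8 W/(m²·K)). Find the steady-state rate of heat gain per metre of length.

Treat each layer as a resistance in series:
  R'_carbon steel = ln(0.0170/0.0138)/(2πk) = 0.2085/(2π·51.6) = 6.432×10^-4 m·K/W
  R'_polyurethane foam = ln(0.0338/0.0170)/(2πk) = 0.6872/(2π·0.0290) = 3.772 m·K/W
  R'_conv,out = 1/(2πr h) = 1/(2π·0.0338·20.8) = 0.2264 m·K/W
ΣR = 6.432×10^-4 + 3.772 + 0.2264 = 3.999 m·K/W
Q' = ΔT/ΣR = (6.18 °C − 20.1 °C)/3.999 = -3.48 W/m
(Negative Q' ⇒ heat flows inward; heat gain = 3.48 W/m.)

Q' = 3.48 W/m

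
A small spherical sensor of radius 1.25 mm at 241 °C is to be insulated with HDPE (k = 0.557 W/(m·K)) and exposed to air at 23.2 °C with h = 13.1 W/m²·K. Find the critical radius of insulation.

r_cr = 8.50 cm

For a sphere, r_cr = 2k_ins/h = 2·0.557/13.1 = 0.0850 m = 8.50 cm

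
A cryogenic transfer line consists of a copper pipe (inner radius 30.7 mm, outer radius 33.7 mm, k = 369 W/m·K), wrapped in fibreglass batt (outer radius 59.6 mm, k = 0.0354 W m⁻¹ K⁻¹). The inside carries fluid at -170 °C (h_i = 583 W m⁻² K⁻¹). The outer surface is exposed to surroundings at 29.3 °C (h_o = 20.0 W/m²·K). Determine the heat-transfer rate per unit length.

Q' = 73.7 W/m

Series thermal resistances, inner to outer:
  R'_conv,in = 1/(2πr h) = 1/(2π·0.0307·583) = 0.008892 m·K/W
  R'_copper = ln(0.0337/0.0307)/(2πk) = 0.09324/(2π·369) = 4.021×10^-5 m·K/W
  R'_fibreglass batt = ln(0.0596/0.0337)/(2πk) = 0.5702/(2π·0.0354) = 2.563 m·K/W
  R'_conv,out = 1/(2πr h) = 1/(2π·0.0596·20.0) = 0.1335 m·K/W
ΣR = 0.008892 + 4.021×10^-5 + 2.563 + 0.1335 = 2.705 m·K/W
Q' = ΔT/ΣR = (-170 °C − 29.3 °C)/2.705 = -73.7 W/m
(Negative Q' ⇒ heat flows inward; heat gain = 73.7 W/m.)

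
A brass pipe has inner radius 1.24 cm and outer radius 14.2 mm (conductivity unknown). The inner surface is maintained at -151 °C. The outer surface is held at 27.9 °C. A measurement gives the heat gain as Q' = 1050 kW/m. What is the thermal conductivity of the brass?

k = 127 W/m·K

ΣR = ΔT/Q' = |-151 − 27.9|/1.05×10^6 = 1.704×10^-4 m·K/W
ln(r₂/r₁)/(2πk) = 1.704×10^-4 ⇒ k = 0.1355/(2π·1.704×10^-4) = 127 W/m·K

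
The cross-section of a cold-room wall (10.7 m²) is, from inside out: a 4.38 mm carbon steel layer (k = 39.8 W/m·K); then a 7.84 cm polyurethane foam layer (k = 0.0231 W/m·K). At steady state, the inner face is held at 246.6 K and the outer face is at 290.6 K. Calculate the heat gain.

Resistance network (inner→outer):
  R_carbon steel = L/(kA) = 0.00438/(39.8·10.7) = 1.029×10^-5 K/W
  R_polyurethane foam = L/(kA) = 0.0784/(0.0231·10.7) = 0.3172 K/W
ΣR = 1.029×10^-5 + 0.3172 = 0.3172 K/W
Q = ΔT/ΣR = (246.6 K − 290.6 K)/0.3172 = -139 W
(Negative Q ⇒ heat flows inward; heat gain = 139 W.)

Q = 139 W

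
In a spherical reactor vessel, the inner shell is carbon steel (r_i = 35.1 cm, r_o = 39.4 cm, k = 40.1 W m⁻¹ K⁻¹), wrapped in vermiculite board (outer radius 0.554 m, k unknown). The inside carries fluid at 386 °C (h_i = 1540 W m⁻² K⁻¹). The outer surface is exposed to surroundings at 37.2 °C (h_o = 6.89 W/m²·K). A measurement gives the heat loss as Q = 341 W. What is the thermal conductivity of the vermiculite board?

k = 0.0593 W/m·K

ΣR = ΔT/Q = |386 − 37.2|/341 = 1.023 K/W
Known resistances:
  R_conv,in = 1/(4πr²h) = 1/(4π·0.351²·1540) = 4.194×10^-4 K/W
  R_carbon steel = (1/0.351 − 1/0.394)/(4πk) = 0.3109/(4π·40.1) = 6.170×10^-4 K/W
  R_conv,out = 1/(4πr²h) = 1/(4π·0.554²·6.89) = 0.03763 K/W
R_vermiculite board = ΣR − ΣR_known = 1.023 − 0.03867 = 0.9843 K/W
(1/r₁−1/r₂)/(4πk) = 0.9843 ⇒ k = 0.7330/(4π·0.9843) = 0.0593 W/m·K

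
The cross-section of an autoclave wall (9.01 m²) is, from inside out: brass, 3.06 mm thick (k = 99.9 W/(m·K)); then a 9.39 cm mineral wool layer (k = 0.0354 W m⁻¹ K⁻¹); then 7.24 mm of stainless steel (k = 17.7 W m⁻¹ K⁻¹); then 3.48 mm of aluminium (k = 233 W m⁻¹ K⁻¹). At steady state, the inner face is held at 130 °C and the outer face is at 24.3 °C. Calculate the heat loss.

Resistance network (inner→outer):
  R_brass = L/(kA) = 0.00306/(99.9·9.01) = 3.400×10^-6 K/W
  R_mineral wool = L/(kA) = 0.0939/(0.0354·9.01) = 0.2944 K/W
  R_stainless steel = L/(kA) = 0.00724/(17.7·9.01) = 4.540×10^-5 K/W
  R_aluminium = L/(kA) = 0.00348/(233·9.01) = 1.658×10^-6 K/W
ΣR = 3.400×10^-6 + 0.2944 + 4.540×10^-5 + 1.658×10^-6 = 0.2945 K/W
Q = ΔT/ΣR = (130 °C − 24.3 °C)/0.2945 = 359 W

Q = 359 W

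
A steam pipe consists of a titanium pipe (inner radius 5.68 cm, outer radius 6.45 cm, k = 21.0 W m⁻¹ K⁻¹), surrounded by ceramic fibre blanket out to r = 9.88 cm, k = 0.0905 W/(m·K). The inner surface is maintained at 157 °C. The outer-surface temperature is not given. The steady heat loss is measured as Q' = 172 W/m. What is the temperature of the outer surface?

Series resistances:
  R'_titanium = ln(0.0645/0.0568)/(2πk) = 0.1271/(2π·21.0) = 9.635×10^-4 m·K/W
  R'_ceramic fibre blanket = ln(0.0988/0.0645)/(2πk) = 0.4264/(2π·0.0905) = 0.7499 m·K/W
ΣR = 0.7509 m·K/W
ΔT = Q'·ΣR = 172 × 0.7509 = 129.2 K
Heat flows outward, so T_out = T_in − ΔT = 157 − 129.2 = 27.8 °C

T_out = 27.8 °C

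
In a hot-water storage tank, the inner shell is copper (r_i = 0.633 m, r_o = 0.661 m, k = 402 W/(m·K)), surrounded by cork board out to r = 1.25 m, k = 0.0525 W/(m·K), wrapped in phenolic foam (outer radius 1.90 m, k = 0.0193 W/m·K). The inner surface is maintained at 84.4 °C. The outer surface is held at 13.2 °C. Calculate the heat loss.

Q = 32.2 W

Series thermal resistances, inner to outer:
  R_copper = (1/0.633 − 1/0.661)/(4πk) = 0.06692/(4π·402) = 1.325×10^-5 K/W
  R_cork board = (1/0.661 − 1/1.25)/(4πk) = 0.7129/(4π·0.0525) = 1.081 K/W
  R_phenolic foam = (1/1.25 − 1/1.90)/(4πk) = 0.2737/(4π·0.0193) = 1.128 K/W
ΣR = 1.325×10^-5 + 1.081 + 1.128 = 2.209 K/W
Q = ΔT/ΣR = (84.4 °C − 13.2 °C)/2.209 = 32.2 W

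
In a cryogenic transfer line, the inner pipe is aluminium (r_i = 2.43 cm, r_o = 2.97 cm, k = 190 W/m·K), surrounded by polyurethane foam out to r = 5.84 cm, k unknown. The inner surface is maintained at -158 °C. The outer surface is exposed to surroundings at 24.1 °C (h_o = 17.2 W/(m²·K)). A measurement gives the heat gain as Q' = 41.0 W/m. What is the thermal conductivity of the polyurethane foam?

k = 0.0251 W/m·K

ΣR = ΔT/Q' = |-158 − 24.1|/41.0 = 4.441 m·K/W
Known resistances:
  R'_aluminium = ln(0.0297/0.0243)/(2πk) = 0.2007/(2π·190) = 1.681×10^-4 m·K/W
  R'_conv,out = 1/(2πr h) = 1/(2π·0.0584·17.2) = 0.1584 m·K/W
R_polyurethane foam = ΣR − ΣR_known = 4.441 − 0.1586 = 4.282 m·K/W
ln(r₂/r₁)/(2πk) = 4.282 ⇒ k = 0.6762/(2π·4.282) = 0.0251 W/m·K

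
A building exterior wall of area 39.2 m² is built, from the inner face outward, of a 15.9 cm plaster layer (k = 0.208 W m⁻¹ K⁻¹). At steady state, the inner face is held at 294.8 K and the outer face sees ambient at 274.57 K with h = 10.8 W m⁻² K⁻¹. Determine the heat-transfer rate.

Q = 925 W

Treat each layer as a resistance in series:
  R_plaster = L/(kA) = 0.159/(0.208·39.2) = 0.01950 K/W
  R_conv,out = 1/(hA) = 1/(10.8·39.2) = 0.002362 K/W
ΣR = 0.01950 + 0.002362 = 0.02186 K/W
Q = ΔT/ΣR = (294.8 K − 274.57 K)/0.02186 = 925 W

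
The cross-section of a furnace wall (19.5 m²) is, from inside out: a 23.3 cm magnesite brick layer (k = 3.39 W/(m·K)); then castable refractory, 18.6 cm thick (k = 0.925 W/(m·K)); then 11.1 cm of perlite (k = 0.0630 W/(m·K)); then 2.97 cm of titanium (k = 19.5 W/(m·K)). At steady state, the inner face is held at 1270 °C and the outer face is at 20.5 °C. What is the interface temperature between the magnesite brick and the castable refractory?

Treat each layer as a resistance in series:
  R_magnesite brick = L/(kA) = 0.233/(3.39·19.5) = 0.003525 K/W
  R_castable refractory = L/(kA) = 0.186/(0.925·19.5) = 0.01031 K/W
  R_perlite = L/(kA) = 0.111/(0.0630·19.5) = 0.09035 K/W
  R_titanium = L/(kA) = 0.0297/(19.5·19.5) = 7.811×10^-5 K/W
ΣR = 0.003525 + 0.01031 + 0.09035 + 7.811×10^-5 = 0.1043 K/W
Q = ΔT/ΣR = (1270 °C − 20.5 °C)/0.1043 = 11980 W
From the inner boundary to the magnesite brick/castable refractory interface, ΣR_partial = 0.003525 K/W.
T_interface = T_in − Q·ΣR_partial = 1270 °C − (11980)(0.003525) = 1228 °C

T = 1228 °C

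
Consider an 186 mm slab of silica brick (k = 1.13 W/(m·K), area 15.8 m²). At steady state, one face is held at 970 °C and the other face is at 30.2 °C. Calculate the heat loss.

Q = kA·ΔT/L = 1.13 × 15.8 × |970 °C − 30.2 °C| / 0.186 = 90200 W

Q = 90.2 kW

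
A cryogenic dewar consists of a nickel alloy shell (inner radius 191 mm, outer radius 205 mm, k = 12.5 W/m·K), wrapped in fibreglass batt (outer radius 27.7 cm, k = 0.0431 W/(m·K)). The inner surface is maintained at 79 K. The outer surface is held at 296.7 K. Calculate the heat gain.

Q = 92.9 W

Series thermal resistances, inner to outer:
  R_nickel alloy = (1/0.191 − 1/0.205)/(4πk) = 0.3576/(4π·12.5) = 0.002276 K/W
  R_fibreglass batt = (1/0.205 − 1/0.277)/(4πk) = 1.268/(4π·0.0431) = 2.341 K/W
ΣR = 0.002276 + 2.341 = 2.343 K/W
Q = ΔT/ΣR = (79 K − 296.7 K)/2.343 = -92.9 W
(Negative Q ⇒ heat flows inward; heat gain = 92.9 W.)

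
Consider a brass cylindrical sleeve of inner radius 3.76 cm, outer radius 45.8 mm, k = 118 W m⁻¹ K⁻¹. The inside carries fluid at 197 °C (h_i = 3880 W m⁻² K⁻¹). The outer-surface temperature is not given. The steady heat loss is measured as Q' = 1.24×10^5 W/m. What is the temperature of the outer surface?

Sum the resistances:
  R'_conv,in = 1/(2πr h) = 1/(2π·0.0376·3880) = 0.001091 m·K/W
  R'_brass = ln(0.0458/0.0376)/(2πk) = 0.1973/(2π·118) = 2.661×10^-4 m·K/W
ΣR = 0.001357 m·K/W
ΔT = Q'·ΣR = 1.24×10^5 × 0.001357 = 168.3 K
Heat flows outward, so T_out = T_in − ΔT = 197 − 168.3 = 28.7 °C

T_out = 28.7 °C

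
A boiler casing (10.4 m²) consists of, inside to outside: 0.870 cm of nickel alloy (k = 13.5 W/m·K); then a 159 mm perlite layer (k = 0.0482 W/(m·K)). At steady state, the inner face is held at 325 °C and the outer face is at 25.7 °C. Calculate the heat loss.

Q = 943 W

Treat each layer as a resistance in series:
  R_nickel alloy = L/(kA) = 0.00870/(13.5·10.4) = 6.197×10^-5 K/W
  R_perlite = L/(kA) = 0.159/(0.0482·10.4) = 0.3172 K/W
ΣR = 6.197×10^-5 + 0.3172 = 0.3173 K/W
Q = ΔT/ΣR = (325 °C − 25.7 °C)/0.3173 = 943 W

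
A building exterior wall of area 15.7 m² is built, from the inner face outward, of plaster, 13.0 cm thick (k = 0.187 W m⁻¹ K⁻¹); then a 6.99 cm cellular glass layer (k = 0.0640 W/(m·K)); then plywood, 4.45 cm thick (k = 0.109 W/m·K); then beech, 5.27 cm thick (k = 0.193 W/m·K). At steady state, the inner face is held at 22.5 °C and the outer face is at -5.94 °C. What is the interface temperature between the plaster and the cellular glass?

Series thermal resistances, inner to outer:
  R_plaster = L/(kA) = 0.130/(0.187·15.7) = 0.04428 K/W
  R_cellular glass = L/(kA) = 0.0699/(0.0640·15.7) = 0.06957 K/W
  R_plywood = L/(kA) = 0.0445/(0.109·15.7) = 0.02600 K/W
  R_beech = L/(kA) = 0.0527/(0.193·15.7) = 0.01739 K/W
ΣR = 0.04428 + 0.06957 + 0.02600 + 0.01739 = 0.1572 K/W
Q = ΔT/ΣR = (22.5 °C − -5.94 °C)/0.1572 = 180.9 W
From the inner boundary to the plaster/cellular glass interface, ΣR_partial = 0.04428 K/W.
T_interface = T_in − Q·ΣR_partial = 22.5 °C − (180.9)(0.04428) = 14.5 °C

T = 14.5 °C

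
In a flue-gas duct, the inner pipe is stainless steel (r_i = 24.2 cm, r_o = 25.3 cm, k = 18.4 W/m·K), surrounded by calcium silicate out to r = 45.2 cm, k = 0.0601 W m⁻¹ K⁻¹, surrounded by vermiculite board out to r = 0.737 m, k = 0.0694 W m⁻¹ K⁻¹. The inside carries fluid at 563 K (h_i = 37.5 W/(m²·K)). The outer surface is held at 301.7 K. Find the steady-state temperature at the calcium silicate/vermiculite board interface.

Series thermal resistances, inner to outer:
  R'_conv,in = 1/(2πr h) = 1/(2π·0.242·37.5) = 0.01754 m·K/W
  R'_stainless steel = ln(0.253/0.242)/(2πk) = 0.04445/(2π·18.4) = 3.845×10^-4 m·K/W
  R'_calcium silicate = ln(0.452/0.253)/(2πk) = 0.5803/(2π·0.0601) = 1.537 m·K/W
  R'_vermiculite board = ln(0.737/0.452)/(2πk) = 0.4889/(2π·0.0694) = 1.121 m·K/W
ΣR = 0.01754 + 3.845×10^-4 + 1.537 + 1.121 = 2.676 m·K/W
Q' = ΔT/ΣR = (563 K − 301.7 K)/2.676 = 97.65 W/m
From the inner boundary to the calcium silicate/vermiculite board interface, ΣR_partial = 1.555 m·K/W.
T_interface = T_in − Q'·ΣR_partial = 563 K − (97.65)(1.555) = 411 K

T = 411 K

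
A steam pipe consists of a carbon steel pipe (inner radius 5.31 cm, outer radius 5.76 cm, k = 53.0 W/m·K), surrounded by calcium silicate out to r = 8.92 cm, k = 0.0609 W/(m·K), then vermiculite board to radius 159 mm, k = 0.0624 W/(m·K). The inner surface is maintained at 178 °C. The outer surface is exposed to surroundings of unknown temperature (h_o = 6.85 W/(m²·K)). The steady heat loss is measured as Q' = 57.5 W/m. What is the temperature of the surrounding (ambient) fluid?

Sum the resistances:
  R'_carbon steel = ln(0.0576/0.0531)/(2πk) = 0.08135/(2π·53.0) = 2.443×10^-4 m·K/W
  R'_calcium silicate = ln(0.0892/0.0576)/(2πk) = 0.4374/(2π·0.0609) = 1.143 m·K/W
  R'_vermiculite board = ln(0.159/0.0892)/(2πk) = 0.5780/(2π·0.0624) = 1.474 m·K/W
  R'_conv,out = 1/(2πr h) = 1/(2π·0.159·6.85) = 0.1461 m·K/W
ΣR = 2.764 m·K/W
ΔT = Q'·ΣR = 57.5 × 2.764 = 158.9 K
Heat flows outward, so T_out = T_in − ΔT = 178 − 158.9 = 19.1 °C

T_out = 19.1 °C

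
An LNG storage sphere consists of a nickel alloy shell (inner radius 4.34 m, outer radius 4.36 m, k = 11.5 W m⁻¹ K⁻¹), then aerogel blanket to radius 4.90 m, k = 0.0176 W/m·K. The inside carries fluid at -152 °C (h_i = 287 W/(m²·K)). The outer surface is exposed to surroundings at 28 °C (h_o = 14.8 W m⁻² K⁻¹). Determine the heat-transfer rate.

Q = 1570 W

Treat each layer as a resistance in series:
  R_conv,in = 1/(4πr²h) = 1/(4π·4.34²·287) = 1.472×10^-5 K/W
  R_nickel alloy = (1/4.34 − 1/4.36)/(4πk) = 0.001057/(4π·11.5) = 7.314×10^-6 K/W
  R_aerogel blanket = (1/4.36 − 1/4.90)/(4πk) = 0.02528/(4π·0.0176) = 0.1143 K/W
  R_conv,out = 1/(4πr²h) = 1/(4π·4.90²·14.8) = 2.239×10^-4 K/W
ΣR = 1.472×10^-5 + 7.314×10^-6 + 0.1143 + 2.239×10^-4 = 0.1145 K/W
Q = ΔT/ΣR = (-152 °C − 28 °C)/0.1145 = -1570 W
(Negative Q ⇒ heat flows inward; heat gain = 1570 W.)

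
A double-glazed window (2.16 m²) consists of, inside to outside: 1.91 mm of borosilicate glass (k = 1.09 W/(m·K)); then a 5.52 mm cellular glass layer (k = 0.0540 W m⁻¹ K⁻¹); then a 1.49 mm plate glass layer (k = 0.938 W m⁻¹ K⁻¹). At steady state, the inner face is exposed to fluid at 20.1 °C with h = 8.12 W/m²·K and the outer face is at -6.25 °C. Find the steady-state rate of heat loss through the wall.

Q = 249 W

Resistance network (inner→outer):
  R_conv,in = 1/(hA) = 1/(8.12·2.16) = 0.05702 K/W
  R_borosilicate glass = L/(kA) = 0.00191/(1.09·2.16) = 8.112×10^-4 K/W
  R_cellular glass = L/(kA) = 0.00552/(0.0540·2.16) = 0.04733 K/W
  R_plate glass = L/(kA) = 0.00149/(0.938·2.16) = 7.354×10^-4 K/W
ΣR = 0.05702 + 8.112×10^-4 + 0.04733 + 7.354×10^-4 = 0.1059 K/W
Q = ΔT/ΣR = (20.1 °C − -6.25 °C)/0.1059 = 249 W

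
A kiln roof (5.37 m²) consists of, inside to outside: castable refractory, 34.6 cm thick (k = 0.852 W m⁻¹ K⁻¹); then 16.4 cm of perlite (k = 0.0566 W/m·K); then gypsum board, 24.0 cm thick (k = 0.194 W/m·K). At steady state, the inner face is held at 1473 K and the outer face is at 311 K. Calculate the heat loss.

Series thermal resistances, inner to outer:
  R_castable refractory = L/(kA) = 0.346/(0.852·5.37) = 0.07562 K/W
  R_perlite = L/(kA) = 0.164/(0.0566·5.37) = 0.5396 K/W
  R_gypsum board = L/(kA) = 0.240/(0.194·5.37) = 0.2304 K/W
ΣR = 0.07562 + 0.5396 + 0.2304 = 0.8456 K/W
Q = ΔT/ΣR = (1473 K − 311 K)/0.8456 = 1370 W

Q = 1370 W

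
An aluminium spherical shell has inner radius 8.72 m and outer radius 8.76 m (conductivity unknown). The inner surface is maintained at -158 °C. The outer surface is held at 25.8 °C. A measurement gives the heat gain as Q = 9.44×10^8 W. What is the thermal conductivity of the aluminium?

k = 214 W/m·K

ΣR = ΔT/Q = |-158 − 25.8|/9.44×10^8 = 1.947×10^-7 K/W
(1/r₁−1/r₂)/(4πk) = 1.947×10^-7 ⇒ k = 5.236×10^-4/(4π·1.947×10^-7) = 214 W/m·K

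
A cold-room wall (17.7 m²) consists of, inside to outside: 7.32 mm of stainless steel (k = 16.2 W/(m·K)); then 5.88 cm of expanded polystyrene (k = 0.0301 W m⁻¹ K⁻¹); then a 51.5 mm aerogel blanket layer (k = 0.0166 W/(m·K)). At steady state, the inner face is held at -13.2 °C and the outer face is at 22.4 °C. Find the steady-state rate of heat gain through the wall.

Series thermal resistances, inner to outer:
  R_stainless steel = L/(kA) = 0.00732/(16.2·17.7) = 2.553×10^-5 K/W
  R_expanded polystyrene = L/(kA) = 0.0588/(0.0301·17.7) = 0.1104 K/W
  R_aerogel blanket = L/(kA) = 0.0515/(0.0166·17.7) = 0.1753 K/W
ΣR = 2.553×10^-5 + 0.1104 + 0.1753 = 0.2857 K/W
Q = ΔT/ΣR = (-13.2 °C − 22.4 °C)/0.2857 = -125 W
(Negative Q ⇒ heat flows inward; heat gain = 125 W.)

Q = 125 W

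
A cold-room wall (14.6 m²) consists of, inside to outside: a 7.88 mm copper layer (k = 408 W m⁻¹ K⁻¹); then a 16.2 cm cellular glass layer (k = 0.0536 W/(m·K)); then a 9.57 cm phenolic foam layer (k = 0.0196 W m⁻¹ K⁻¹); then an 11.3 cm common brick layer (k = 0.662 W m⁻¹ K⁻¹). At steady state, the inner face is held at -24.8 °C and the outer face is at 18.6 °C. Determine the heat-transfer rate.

Series thermal resistances, inner to outer:
  R_copper = L/(kA) = 0.00788/(408·14.6) = 1.323×10^-6 K/W
  R_cellular glass = L/(kA) = 0.162/(0.0536·14.6) = 0.2070 K/W
  R_phenolic foam = L/(kA) = 0.0957/(0.0196·14.6) = 0.3344 K/W
  R_common brick = L/(kA) = 0.113/(0.662·14.6) = 0.01169 K/W
ΣR = 1.323×10^-6 + 0.2070 + 0.3344 + 0.01169 = 0.5531 K/W
Q = ΔT/ΣR = (-24.8 °C − 18.6 °C)/0.5531 = -78.5 W
(Negative Q ⇒ heat flows inward; heat gain = 78.5 W.)

Q = 78.5 W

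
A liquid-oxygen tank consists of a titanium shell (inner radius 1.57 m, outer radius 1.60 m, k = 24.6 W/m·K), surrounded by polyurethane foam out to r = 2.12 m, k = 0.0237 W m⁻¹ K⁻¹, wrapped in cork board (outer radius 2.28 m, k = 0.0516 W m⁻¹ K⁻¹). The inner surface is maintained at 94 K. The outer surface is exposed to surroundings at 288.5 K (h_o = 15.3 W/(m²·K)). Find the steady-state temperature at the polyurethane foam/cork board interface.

T = 270.6 K

Treat each layer as a resistance in series:
  R_titanium = (1/1.57 − 1/1.60)/(4πk) = 0.01194/(4π·24.6) = 3.863×10^-5 K/W
  R_polyurethane foam = (1/1.60 − 1/2.12)/(4πk) = 0.1533/(4π·0.0237) = 0.5147 K/W
  R_cork board = (1/2.12 − 1/2.28)/(4πk) = 0.03310/(4π·0.0516) = 0.05105 K/W
  R_conv,out = 1/(4πr²h) = 1/(4π·2.28²·15.3) = 0.001001 K/W
ΣR = 3.863×10^-5 + 0.5147 + 0.05105 + 0.001001 = 0.5668 K/W
Q = ΔT/ΣR = (94 K − 288.5 K)/0.5668 = -343.2 W
From the inner boundary to the polyurethane foam/cork board interface, ΣR_partial = 0.5147 K/W.
T_interface = T_in − Q·ΣR_partial = 94 K − (-343.2)(0.5147) = 270.6 K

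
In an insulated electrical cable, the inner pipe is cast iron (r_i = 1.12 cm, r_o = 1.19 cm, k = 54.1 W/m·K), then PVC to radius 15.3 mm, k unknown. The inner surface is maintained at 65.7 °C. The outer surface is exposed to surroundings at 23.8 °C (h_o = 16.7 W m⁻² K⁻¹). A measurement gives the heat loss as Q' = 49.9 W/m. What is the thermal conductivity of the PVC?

k = 0.185 W/m·K

ΣR = ΔT/Q' = |65.7 − 23.8|/49.9 = 0.8397 m·K/W
Known resistances:
  R'_cast iron = ln(0.0119/0.0112)/(2πk) = 0.06062/(2π·54.1) = 1.783×10^-4 m·K/W
  R'_conv,out = 1/(2πr h) = 1/(2π·0.0153·16.7) = 0.6229 m·K/W
R_PVC = ΣR − ΣR_known = 0.8397 − 0.6231 = 0.2166 m·K/W
ln(r₂/r₁)/(2πk) = 0.2166 ⇒ k = 0.2513/(2π·0.2166) = 0.185 W/m·K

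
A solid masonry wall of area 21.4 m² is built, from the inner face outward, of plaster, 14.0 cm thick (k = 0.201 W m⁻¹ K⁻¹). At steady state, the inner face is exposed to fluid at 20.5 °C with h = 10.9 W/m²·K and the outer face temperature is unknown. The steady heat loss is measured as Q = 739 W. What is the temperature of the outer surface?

Series resistances:
  R_conv,in = 1/(hA) = 1/(10.9·21.4) = 0.004287 K/W
  R_plaster = L/(kA) = 0.140/(0.201·21.4) = 0.03255 K/W
ΣR = 0.03683 K/W
ΔT = Q·ΣR = 739 × 0.03683 = 27.22 K
Heat flows outward, so T_out = T_in − ΔT = 20.5 − 27.22 = -6.72 °C

T_out = -6.72 °C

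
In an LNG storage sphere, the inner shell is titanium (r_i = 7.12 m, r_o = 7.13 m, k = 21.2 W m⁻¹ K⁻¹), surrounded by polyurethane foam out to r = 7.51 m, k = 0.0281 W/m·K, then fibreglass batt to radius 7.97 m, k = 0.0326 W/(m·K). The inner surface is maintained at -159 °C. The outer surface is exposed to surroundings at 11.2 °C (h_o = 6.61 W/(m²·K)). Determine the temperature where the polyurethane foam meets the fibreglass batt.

Series thermal resistances, inner to outer:
  R_titanium = (1/7.12 − 1/7.13)/(4πk) = 1.970×10^-4/(4π·21.2) = 7.394×10^-7 K/W
  R_polyurethane foam = (1/7.13 − 1/7.51)/(4πk) = 0.007097/(4π·0.0281) = 0.02010 K/W
  R_fibreglass batt = (1/7.51 − 1/7.97)/(4πk) = 0.007685/(4π·0.0326) = 0.01876 K/W
  R_conv,out = 1/(4πr²h) = 1/(4π·7.97²·6.61) = 1.895×10^-4 K/W
ΣR = 7.394×10^-7 + 0.02010 + 0.01876 + 1.895×10^-4 = 0.03905 K/W
Q = ΔT/ΣR = (-159 °C − 11.2 °C)/0.03905 = -4359 W
From the inner boundary to the polyurethane foam/fibreglass batt interface, ΣR_partial = 0.02010 K/W.
T_interface = T_in − Q·ΣR_partial = -159 °C − (-4359)(0.02010) = -71.4 °C

T = -71.4 °C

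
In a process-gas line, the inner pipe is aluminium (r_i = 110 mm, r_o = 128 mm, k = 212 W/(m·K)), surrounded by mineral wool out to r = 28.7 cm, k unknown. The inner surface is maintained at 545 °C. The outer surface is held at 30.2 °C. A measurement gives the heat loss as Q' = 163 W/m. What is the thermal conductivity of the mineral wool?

ΣR = ΔT/Q' = |545 − 30.2|/163 = 3.158 m·K/W
Known resistances:
  R'_aluminium = ln(0.128/0.110)/(2πk) = 0.1515/(2π·212) = 1.138×10^-4 m·K/W
R_mineral wool = ΣR − ΣR_known = 3.158 − 1.138×10^-4 = 3.158 m·K/W
ln(r₂/r₁)/(2πk) = 3.158 ⇒ k = 0.8075/(2π·3.158) = 0.0407 W/m·K

k = 0.0407 W/m·K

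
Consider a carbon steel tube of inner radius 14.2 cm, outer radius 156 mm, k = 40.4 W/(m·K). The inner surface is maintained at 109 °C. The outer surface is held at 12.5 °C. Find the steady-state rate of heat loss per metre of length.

Q' = 2πk·ΔT/ln(r₂/r₁) = 2π × 40.4 × 96.5 / ln(0.156/0.142) = 2.61×10^5 W/m

Q' = 2.61×10^5 W/m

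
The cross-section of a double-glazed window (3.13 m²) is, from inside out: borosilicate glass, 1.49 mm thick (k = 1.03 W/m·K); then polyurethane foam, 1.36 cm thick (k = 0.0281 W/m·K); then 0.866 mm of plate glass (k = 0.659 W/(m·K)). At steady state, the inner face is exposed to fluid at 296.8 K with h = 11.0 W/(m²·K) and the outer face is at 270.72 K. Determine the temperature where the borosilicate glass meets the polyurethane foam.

T = 292.6 K

Treat each layer as a resistance in series:
  R_conv,in = 1/(hA) = 1/(11.0·3.13) = 0.02904 K/W
  R_borosilicate glass = L/(kA) = 0.00149/(1.03·3.13) = 4.622×10^-4 K/W
  R_polyurethane foam = L/(kA) = 0.0136/(0.0281·3.13) = 0.1546 K/W
  R_plate glass = L/(kA) = 8.66×10^-4/(0.659·3.13) = 4.198×10^-4 K/W
ΣR = 0.02904 + 4.622×10^-4 + 0.1546 + 4.198×10^-4 = 0.1845 K/W
Q = ΔT/ΣR = (296.8 K − 270.72 K)/0.1845 = 141.4 W
From the inner boundary to the borosilicate glass/polyurethane foam interface, ΣR_partial = 0.02950 K/W.
T_interface = T_in − Q·ΣR_partial = 296.8 K − (141.4)(0.02950) = 292.6 K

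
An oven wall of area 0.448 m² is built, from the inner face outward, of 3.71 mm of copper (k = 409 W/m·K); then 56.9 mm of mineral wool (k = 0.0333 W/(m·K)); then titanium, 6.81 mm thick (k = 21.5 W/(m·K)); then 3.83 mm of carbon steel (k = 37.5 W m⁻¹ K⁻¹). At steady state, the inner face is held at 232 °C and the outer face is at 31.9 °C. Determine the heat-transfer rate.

Series thermal resistances, inner to outer:
  R_copper = L/(kA) = 0.00371/(409·0.448) = 2.025×10^-5 K/W
  R_mineral wool = L/(kA) = 0.0569/(0.0333·0.448) = 3.814 K/W
  R_titanium = L/(kA) = 0.00681/(21.5·0.448) = 7.070×10^-4 K/W
  R_carbon steel = L/(kA) = 0.00383/(37.5·0.448) = 2.280×10^-4 K/W
ΣR = 2.025×10^-5 + 3.814 + 7.070×10^-4 + 2.280×10^-4 = 3.815 K/W
Q = ΔT/ΣR = (232 °C − 31.9 °C)/3.815 = 52.5 W

Q = 52.5 W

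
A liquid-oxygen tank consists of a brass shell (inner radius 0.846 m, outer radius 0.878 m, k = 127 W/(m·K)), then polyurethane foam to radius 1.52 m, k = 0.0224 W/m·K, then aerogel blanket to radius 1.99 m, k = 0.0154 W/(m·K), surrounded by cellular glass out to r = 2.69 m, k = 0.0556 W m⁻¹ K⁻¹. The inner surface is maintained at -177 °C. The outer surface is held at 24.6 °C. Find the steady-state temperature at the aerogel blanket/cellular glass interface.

T = 10.6 °C

Series thermal resistances, inner to outer:
  R_brass = (1/0.846 − 1/0.878)/(4πk) = 0.04308/(4π·127) = 2.699×10^-5 K/W
  R_polyurethane foam = (1/0.878 − 1/1.52)/(4πk) = 0.4811/(4π·0.0224) = 1.709 K/W
  R_aerogel blanket = (1/1.52 − 1/1.99)/(4πk) = 0.1554/(4π·0.0154) = 0.8029 K/W
  R_cellular glass = (1/1.99 − 1/2.69)/(4πk) = 0.1308/(4π·0.0556) = 0.1872 K/W
ΣR = 2.699×10^-5 + 1.709 + 0.8029 + 0.1872 = 2.699 K/W
Q = ΔT/ΣR = (-177 °C − 24.6 °C)/2.699 = -74.69 W
From the inner boundary to the aerogel blanket/cellular glass interface, ΣR_partial = 2.512 K/W.
T_interface = T_in − Q·ΣR_partial = -177 °C − (-74.69)(2.512) = 10.6 °C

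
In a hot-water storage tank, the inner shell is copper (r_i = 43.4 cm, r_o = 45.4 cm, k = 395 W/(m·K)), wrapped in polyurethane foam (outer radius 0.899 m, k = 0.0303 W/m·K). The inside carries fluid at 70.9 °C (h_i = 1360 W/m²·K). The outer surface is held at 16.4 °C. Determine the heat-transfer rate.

Q = 19.0 W

Resistance network (inner→outer):
  R_conv,in = 1/(4πr²h) = 1/(4π·0.434²·1360) = 3.107×10^-4 K/W
  R_copper = (1/0.434 − 1/0.454)/(4πk) = 0.1015/(4π·395) = 2.045×10^-5 K/W
  R_polyurethane foam = (1/0.454 − 1/0.899)/(4πk) = 1.090/(4π·0.0303) = 2.863 K/W
ΣR = 3.107×10^-4 + 2.045×10^-5 + 2.863 = 2.863 K/W
Q = ΔT/ΣR = (70.9 °C − 16.4 °C)/2.863 = 19.0 W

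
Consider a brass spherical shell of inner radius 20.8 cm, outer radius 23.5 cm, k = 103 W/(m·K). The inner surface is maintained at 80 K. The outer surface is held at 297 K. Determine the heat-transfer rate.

Q = 5.08×10^5 W

Q = 4πk·ΔT/(1/r₁ − 1/r₂) = 4π × 103 × 217 / (1/0.208 − 1/0.235) = 5.08×10^5 W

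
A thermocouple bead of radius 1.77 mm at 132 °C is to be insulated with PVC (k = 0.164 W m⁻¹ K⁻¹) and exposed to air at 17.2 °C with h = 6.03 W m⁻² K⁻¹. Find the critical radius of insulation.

r_cr = 5.44 cm

For a sphere, r_cr = 2k_ins/h = 2·0.164/6.03 = 0.0544 m = 5.44 cm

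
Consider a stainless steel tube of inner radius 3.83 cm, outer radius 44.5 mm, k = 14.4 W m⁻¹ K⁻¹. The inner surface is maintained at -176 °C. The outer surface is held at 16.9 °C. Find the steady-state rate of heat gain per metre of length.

Q' = 2πk·ΔT/ln(r₂/r₁) = 2π × 14.4 × 192.9 / ln(0.0445/0.0383) = 1.16×10^5 W/m

Q' = 116 kW/m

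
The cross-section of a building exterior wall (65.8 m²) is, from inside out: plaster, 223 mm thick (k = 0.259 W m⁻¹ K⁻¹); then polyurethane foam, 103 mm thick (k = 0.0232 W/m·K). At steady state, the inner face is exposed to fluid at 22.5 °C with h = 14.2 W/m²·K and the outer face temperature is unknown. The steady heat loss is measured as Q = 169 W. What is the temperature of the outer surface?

Series resistances:
  R_conv,in = 1/(hA) = 1/(14.2·65.8) = 0.001070 K/W
  R_plaster = L/(kA) = 0.223/(0.259·65.8) = 0.01309 K/W
  R_polyurethane foam = L/(kA) = 0.103/(0.0232·65.8) = 0.06747 K/W
ΣR = 0.08163 K/W
ΔT = Q·ΣR = 169 × 0.08163 = 13.80 K
Heat flows outward, so T_out = T_in − ΔT = 22.5 − 13.80 = 8.70 °C

T_out = 8.70 °C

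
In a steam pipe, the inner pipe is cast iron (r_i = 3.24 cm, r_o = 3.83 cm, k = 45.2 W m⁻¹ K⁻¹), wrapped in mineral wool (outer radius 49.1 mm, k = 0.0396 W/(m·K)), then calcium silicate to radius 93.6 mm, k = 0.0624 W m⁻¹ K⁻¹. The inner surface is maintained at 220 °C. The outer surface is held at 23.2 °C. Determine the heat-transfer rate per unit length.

Resistance network (inner→outer):
  R'_cast iron = ln(0.0383/0.0324)/(2πk) = 0.1673/(2π·45.2) = 5.891×10^-4 m·K/W
  R'_mineral wool = ln(0.0491/0.0383)/(2πk) = 0.2484/(2π·0.0396) = 0.9984 m·K/W
  R'_calcium silicate = ln(0.0936/0.0491)/(2πk) = 0.6452/(2π·0.0624) = 1.646 m·K/W
ΣR = 5.891×10^-4 + 0.9984 + 1.646 = 2.645 m·K/W
Q' = ΔT/ΣR = (220 °C − 23.2 °C)/2.645 = 74.4 W/m

Q' = 74.4 W/m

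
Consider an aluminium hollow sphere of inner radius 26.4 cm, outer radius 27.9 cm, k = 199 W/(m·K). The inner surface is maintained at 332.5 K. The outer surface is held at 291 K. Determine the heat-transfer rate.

Q = 4πk·ΔT/(1/r₁ − 1/r₂) = 4π × 199 × 41.5 / (1/0.264 − 1/0.279) = 5.10×10^5 W

Q = 510 kW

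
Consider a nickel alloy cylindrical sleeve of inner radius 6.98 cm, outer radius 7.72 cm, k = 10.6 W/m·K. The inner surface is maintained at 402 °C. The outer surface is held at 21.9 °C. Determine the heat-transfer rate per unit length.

Q' = 251 kW/m

Q' = 2πk·ΔT/ln(r₂/r₁) = 2π × 10.6 × 380.1 / ln(0.0772/0.0698) = 2.51×10^5 W/m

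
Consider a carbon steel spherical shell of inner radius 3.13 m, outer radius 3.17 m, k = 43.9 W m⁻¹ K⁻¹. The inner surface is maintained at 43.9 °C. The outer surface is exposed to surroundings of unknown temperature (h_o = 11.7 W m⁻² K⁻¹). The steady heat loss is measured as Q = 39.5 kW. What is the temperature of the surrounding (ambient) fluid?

Sum the resistances:
  R_carbon steel = (1/3.13 − 1/3.17)/(4πk) = 0.004031/(4π·43.9) = 7.308×10^-6 K/W
  R_conv,out = 1/(4πr²h) = 1/(4π·3.17²·11.7) = 6.768×10^-4 K/W
ΣR = 6.841×10^-4 K/W
ΔT = Q·ΣR = 39500 × 6.841×10^-4 = 27.02 K
Heat flows outward, so T_out = T_in − ΔT = 43.9 − 27.02 = 16.9 °C

T_out = 16.9 °C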